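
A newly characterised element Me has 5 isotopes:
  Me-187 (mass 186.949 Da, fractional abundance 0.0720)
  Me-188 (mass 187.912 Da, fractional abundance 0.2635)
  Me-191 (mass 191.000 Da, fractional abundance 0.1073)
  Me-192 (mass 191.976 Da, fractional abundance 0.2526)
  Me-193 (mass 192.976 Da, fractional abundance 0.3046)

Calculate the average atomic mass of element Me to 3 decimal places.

Weight each isotope mass by its fractional abundance: 0.0720 × 186.949 + 0.2635 × 187.912 + 0.1073 × 191.000 + 0.2526 × 191.976 + 0.3046 × 192.976
= 13.4603 + 49.5148 + 20.4943 + 48.4931 + 58.7805 = 190.7430 Da

190.743 Da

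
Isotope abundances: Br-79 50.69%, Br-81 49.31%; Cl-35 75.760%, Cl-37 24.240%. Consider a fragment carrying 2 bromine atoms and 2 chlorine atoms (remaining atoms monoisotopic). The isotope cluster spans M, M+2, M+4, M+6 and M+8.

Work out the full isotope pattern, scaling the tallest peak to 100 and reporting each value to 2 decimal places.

38.68 : 100.00 : 88.71 : 31.12 : 3.75

Bromine pattern (n=2): 0.25694761 : 0.49990478 : 0.24314761
Chlorine pattern (n=2): 0.57395776 : 0.36728448 : 0.05875776
Convolve the two distributions (both contribute in 2-u steps):
  M: 0.25694761×0.57395776 = 0.147477
  M+2: 0.25694761×0.36728448 + 0.49990478×0.57395776 = 0.381297
  M+4: 0.25694761×0.05875776 + 0.49990478×0.36728448 + 0.24314761×0.57395776 = 0.338261
  M+6: 0.49990478×0.05875776 + 0.24314761×0.36728448 = 0.118678
  M+8: 0.24314761×0.05875776 = 0.014287
Scale to base peak (0.381297) = 100: 38.68 : 100.00 : 88.71 : 31.12 : 3.75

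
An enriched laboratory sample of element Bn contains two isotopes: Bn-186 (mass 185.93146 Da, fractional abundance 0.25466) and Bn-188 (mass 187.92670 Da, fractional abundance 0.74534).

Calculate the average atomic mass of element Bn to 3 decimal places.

Ar = Σ fᵢ·mᵢ = 0.25466 × 185.93146 + 0.74534 × 187.92670
= 47.349306 + 140.069287 = 187.418593 Da

187.419 Da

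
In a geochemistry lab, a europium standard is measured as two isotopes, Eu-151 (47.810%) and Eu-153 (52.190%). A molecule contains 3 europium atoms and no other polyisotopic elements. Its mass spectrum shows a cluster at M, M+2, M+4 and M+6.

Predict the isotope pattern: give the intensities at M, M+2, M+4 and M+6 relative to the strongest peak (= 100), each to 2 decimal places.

27.97 : 91.61 : 100.00 : 36.39

Each Eu atom is independently Eu-151 (p = 0.47810) or Eu-153 (q = 0.52190); the cluster is the binomial expansion (p + q)^3.
P(M) = 0.47810^3 = 0.109284
P(M+2) = 3 × 0.47810^2 × 0.52190^1 = 0.357887
P(M+4) = 3 × 0.47810^1 × 0.52190^2 = 0.390674
P(M+6) = 0.52190^3 = 0.142155
The M+4 peak is largest (0.390674); scaling to 100 gives 27.97 : 91.61 : 100.00 : 36.39.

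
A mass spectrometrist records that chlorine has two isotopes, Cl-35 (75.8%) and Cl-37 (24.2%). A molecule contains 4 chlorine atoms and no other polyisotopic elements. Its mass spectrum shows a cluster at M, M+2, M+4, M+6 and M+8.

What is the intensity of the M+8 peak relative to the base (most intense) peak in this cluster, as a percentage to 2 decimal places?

0.81%

(0.758 + 0.242)^4 gives M 0.3301, M+2 0.4216, M+4 0.2019, M+6 0.0430, M+8 0.0034; the largest is M+2.
P(M+2) = C(4,1) × 0.758^3 × 0.242^1 = 4 × 0.43551951 × 0.2420 = 0.421583 (base)
P(M+8) = C(4,4) × 0.758^0 × 0.242^4 = 1 × 1.0000 × 0.00342974 = 0.003430
Relative intensity = 0.003430 / 0.421583 × 100 = 0.81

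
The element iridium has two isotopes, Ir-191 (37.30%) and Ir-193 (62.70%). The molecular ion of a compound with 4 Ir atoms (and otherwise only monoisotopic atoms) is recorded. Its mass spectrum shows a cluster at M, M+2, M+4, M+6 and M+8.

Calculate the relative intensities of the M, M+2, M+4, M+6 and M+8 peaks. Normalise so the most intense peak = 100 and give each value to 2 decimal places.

The 4 Ir atoms are independent, so intensities follow the terms of (0.3730 + 0.6270)^4.
P(M) = 0.3730^4 = 0.019357
P(M+2) = 4 × 0.3730^3 × 0.6270^1 = 0.130153
P(M+4) = 6 × 0.3730^2 × 0.6270^2 = 0.328174
P(M+6) = 4 × 0.3730^1 × 0.6270^3 = 0.367766
P(M+8) = 0.6270^4 = 0.154550
The M+6 peak is largest (0.367766); scaling to 100 gives 5.26 : 35.39 : 89.23 : 100.00 : 42.02.

5.26 : 35.39 : 89.23 : 100.00 : 42.02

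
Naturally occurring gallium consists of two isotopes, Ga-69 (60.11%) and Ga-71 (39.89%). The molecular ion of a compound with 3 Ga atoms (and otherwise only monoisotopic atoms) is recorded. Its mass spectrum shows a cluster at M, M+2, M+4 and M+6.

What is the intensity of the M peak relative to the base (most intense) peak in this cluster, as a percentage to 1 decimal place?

50.2%

Term probabilities: M 0.2172, M+2 0.4324, M+4 0.2869, M+6 0.0635. Base peak = M+2.
P(M+2) = C(3,1) × 0.6011^2 × 0.3989^1 = 3 × 0.36132121 × 0.3989 = 0.432393 (base)
P(M) = C(3,0) × 0.6011^3 × 0.3989^0 = 1 × 0.21719018 × 1.0000 = 0.217190
Relative intensity = 0.217190 / 0.432393 × 100 = 50.2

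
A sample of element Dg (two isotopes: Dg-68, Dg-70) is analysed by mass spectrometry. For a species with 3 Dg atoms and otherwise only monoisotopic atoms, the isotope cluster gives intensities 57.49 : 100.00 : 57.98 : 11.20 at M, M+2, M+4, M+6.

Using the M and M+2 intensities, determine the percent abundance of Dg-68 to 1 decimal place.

Write p for the Dg-68 fraction. I(M+2)/I(M) = [C(3,1)·p^2·(1−p)] / p^3 = 3·(1−p)/p = 100.00/57.49 = 1.7394
(1−p)/p = 1.7394/3 = 0.5798  ⇒  p = 1/(1 + 0.5798) = 0.6330
Dg-68: 63.3%, Dg-70: 36.7%.

63.3%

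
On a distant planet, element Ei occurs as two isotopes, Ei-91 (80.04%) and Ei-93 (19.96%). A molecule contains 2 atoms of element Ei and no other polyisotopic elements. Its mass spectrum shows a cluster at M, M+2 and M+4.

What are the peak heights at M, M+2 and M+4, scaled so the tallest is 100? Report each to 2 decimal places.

100.00 : 49.88 : 6.22

Each Ei atom is independently Ei-91 (p = 0.8004) or Ei-93 (q = 0.1996); the cluster is the binomial expansion (p + q)^2.
P(M) = 0.8004^2 = 0.640640
P(M+2) = 2 × 0.8004^1 × 0.1996^1 = 0.319520
P(M+4) = 0.1996^2 = 0.039840
The M peak is largest (0.640640); scaling to 100 gives 100.00 : 49.88 : 6.22.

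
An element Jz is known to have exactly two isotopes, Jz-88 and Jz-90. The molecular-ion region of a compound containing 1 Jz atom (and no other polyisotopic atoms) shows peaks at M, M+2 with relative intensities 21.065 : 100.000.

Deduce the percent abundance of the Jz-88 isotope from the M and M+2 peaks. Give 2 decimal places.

17.40%

Write p for the Jz-88 fraction. I(M+2)/I(M) = [C(1,1)·p^0·(1−p)] / p^1 = 1·(1−p)/p = 100.000/21.065 = 4.7472
(1−p)/p = 4.7472/1 = 4.7472  ⇒  p = 1/(1 + 4.7472) = 0.1740
Jz-88: 17.40%, Jz-90: 82.60%.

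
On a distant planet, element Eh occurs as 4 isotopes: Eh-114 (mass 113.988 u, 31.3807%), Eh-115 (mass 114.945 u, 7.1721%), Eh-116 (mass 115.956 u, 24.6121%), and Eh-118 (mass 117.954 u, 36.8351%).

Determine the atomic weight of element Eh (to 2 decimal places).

116.00 u

Weight each isotope mass by its fractional abundance: 0.313807 × 113.988 + 0.071721 × 114.945 + 0.246121 × 115.956 + 0.368351 × 117.954
= 35.7702 + 8.2440 + 28.5392 + 43.4485 = 116.0019 u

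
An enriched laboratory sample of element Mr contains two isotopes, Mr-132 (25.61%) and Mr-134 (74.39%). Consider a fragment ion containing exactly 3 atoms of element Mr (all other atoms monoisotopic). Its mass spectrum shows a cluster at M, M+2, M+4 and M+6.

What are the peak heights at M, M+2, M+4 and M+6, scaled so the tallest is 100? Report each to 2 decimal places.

3.95 : 34.43 : 100.00 : 96.82

The 3 Mr atoms are independent, so intensities follow the terms of (0.2561 + 0.7439)^3.
P(M) = 0.2561^3 = 0.016797
P(M+2) = 3 × 0.2561^2 × 0.7439^1 = 0.146371
P(M+4) = 3 × 0.2561^1 × 0.7439^2 = 0.425167
P(M+6) = 0.7439^3 = 0.411665
The M+4 peak is largest (0.425167); scaling to 100 gives 3.95 : 34.43 : 100.00 : 96.82.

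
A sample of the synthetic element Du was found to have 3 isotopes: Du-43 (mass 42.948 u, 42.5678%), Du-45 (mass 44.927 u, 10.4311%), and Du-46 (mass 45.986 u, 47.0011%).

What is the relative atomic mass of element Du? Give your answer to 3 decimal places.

Average mass = Σ (abundance × isotope mass) = 0.425678 × 42.948 + 0.104311 × 44.927 + 0.470011 × 45.986
= 18.2820 + 4.6864 + 21.6139 = 44.5823 u

44.582 u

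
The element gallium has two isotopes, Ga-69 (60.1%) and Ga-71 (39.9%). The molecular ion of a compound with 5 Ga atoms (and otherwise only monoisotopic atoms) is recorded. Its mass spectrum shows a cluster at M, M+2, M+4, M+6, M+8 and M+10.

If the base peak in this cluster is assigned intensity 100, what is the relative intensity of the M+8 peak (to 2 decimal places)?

22.04

Binomial terms of (0.601 + 0.399)^5: M 0.0784, M+2 0.2603, M+4 0.3456, M+6 0.2294, M+8 0.0762, M+10 0.0101 → M+4 is the base peak.
P(M+4) = C(5,2) × 0.601^3 × 0.399^2 = 10 × 0.2170818 × 0.159201 = 0.345596 (base)
P(M+8) = C(5,4) × 0.601^1 × 0.399^4 = 5 × 0.6010 × 0.02534496 = 0.076162
Relative intensity = 0.076162 / 0.345596 × 100 = 22.04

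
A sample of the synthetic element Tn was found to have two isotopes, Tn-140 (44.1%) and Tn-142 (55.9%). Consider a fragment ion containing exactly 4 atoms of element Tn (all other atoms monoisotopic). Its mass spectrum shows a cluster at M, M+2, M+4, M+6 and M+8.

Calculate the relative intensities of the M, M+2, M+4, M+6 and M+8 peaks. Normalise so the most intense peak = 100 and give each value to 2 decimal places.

Expanding (0.441 + 0.559)^4:
P(M) = 0.441^4 = 0.037823
P(M+2) = 4 × 0.441^3 × 0.559^1 = 0.191773
P(M+4) = 6 × 0.441^2 × 0.559^2 = 0.364630
P(M+6) = 4 × 0.441^1 × 0.559^3 = 0.308130
P(M+8) = 0.559^4 = 0.097644
The M+4 peak is largest (0.364630); scaling to 100 gives 10.37 : 52.59 : 100.00 : 84.50 : 26.78.

10.37 : 52.59 : 100.00 : 84.50 : 26.78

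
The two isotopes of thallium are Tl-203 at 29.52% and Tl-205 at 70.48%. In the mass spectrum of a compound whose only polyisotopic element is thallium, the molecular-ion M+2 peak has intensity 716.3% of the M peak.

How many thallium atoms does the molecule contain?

For n independent Tl atoms, I(M+2)/I(M) = n · (abundance Tl-205) / (abundance Tl-203) = n · 0.7048/0.2952.
n = 7.163 × 0.2952/0.7048 = 3.00 ≈ 3

3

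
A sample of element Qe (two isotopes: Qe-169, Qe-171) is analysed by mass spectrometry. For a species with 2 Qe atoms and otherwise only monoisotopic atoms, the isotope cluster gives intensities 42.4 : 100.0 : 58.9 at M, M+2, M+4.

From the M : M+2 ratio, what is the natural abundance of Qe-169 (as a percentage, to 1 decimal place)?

45.9%

Let p = fractional abundance of Qe-169. I(M+2)/I(M) = [C(2,1)·p^1·(1−p)] / p^2 = 2·(1−p)/p = 100.0/42.4 = 2.3585
(1−p)/p = 2.3585/2 = 1.1792  ⇒  p = 1/(1 + 1.1792) = 0.4589
Qe-169: 45.9%, Qe-171: 54.1%.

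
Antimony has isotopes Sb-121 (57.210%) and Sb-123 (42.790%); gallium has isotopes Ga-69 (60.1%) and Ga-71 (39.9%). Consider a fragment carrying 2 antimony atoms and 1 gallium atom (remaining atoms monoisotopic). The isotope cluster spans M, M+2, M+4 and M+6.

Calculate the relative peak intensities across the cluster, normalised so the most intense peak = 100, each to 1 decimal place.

46.3 : 100.0 : 71.9 : 17.2

Antimony pattern (n=2): 0.32729841 : 0.48960318 : 0.18309841
Gallium pattern (n=1): 0.6010 : 0.3990
Convolve the two distributions (both contribute in 2-u steps):
  M: 0.32729841×0.6010 = 0.196706
  M+2: 0.32729841×0.3990 + 0.48960318×0.6010 = 0.424844
  M+4: 0.48960318×0.3990 + 0.18309841×0.6010 = 0.305394
  M+6: 0.18309841×0.3990 = 0.073056
Scale to base peak (0.424844) = 100: 46.3 : 100.0 : 71.9 : 17.2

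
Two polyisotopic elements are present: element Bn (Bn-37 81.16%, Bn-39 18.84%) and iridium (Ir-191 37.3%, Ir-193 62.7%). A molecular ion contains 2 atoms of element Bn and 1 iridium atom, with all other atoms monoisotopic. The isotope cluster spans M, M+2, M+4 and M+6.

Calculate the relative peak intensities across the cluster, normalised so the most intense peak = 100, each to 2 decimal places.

Element Bn pattern (n=2): 0.65869456 : 0.30581088 : 0.03549456
Iridium pattern (n=1): 0.3730 : 0.6270
Convolve the two distributions (both contribute in 2-u steps):
  M: 0.65869456×0.3730 = 0.245693
  M+2: 0.65869456×0.6270 + 0.30581088×0.3730 = 0.527069
  M+4: 0.30581088×0.6270 + 0.03549456×0.3730 = 0.204983
  M+6: 0.03549456×0.6270 = 0.022255
Scale to base peak (0.527069) = 100: 46.61 : 100.00 : 38.89 : 4.22

46.61 : 100.00 : 38.89 : 4.22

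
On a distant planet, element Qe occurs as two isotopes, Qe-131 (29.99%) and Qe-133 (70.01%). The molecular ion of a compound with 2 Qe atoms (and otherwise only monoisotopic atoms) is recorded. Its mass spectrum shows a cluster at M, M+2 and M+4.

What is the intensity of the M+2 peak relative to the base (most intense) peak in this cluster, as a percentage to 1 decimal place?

85.7%

(0.2999 + 0.7001)^2 gives M 0.0899, M+2 0.4199, M+4 0.4901; the largest is M+4.
P(M+4) = C(2,2) × 0.2999^0 × 0.7001^2 = 1 × 1.0000 × 0.49014001 = 0.490140 (base)
P(M+2) = C(2,1) × 0.2999^1 × 0.7001^1 = 2 × 0.2999 × 0.7001 = 0.419920
Relative intensity = 0.419920 / 0.490140 × 100 = 85.7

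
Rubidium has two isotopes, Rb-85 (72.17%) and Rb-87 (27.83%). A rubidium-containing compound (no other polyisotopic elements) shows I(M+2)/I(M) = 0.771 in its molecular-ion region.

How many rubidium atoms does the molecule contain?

With n Rb atoms, P(M+2)/P(M) = C(n,1)·p^(n−1)q / p^n = n·q/p = n · 0.2783/0.7217.
n = 0.771 × 0.7217/0.2783 = 2.00 ≈ 2

2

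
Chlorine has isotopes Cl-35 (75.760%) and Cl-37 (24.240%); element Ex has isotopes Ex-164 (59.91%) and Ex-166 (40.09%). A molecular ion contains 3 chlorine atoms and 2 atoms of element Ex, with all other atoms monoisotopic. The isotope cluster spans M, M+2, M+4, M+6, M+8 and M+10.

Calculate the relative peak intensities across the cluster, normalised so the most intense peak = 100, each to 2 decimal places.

43.51 : 100.00 : 88.74 : 38.01 : 7.89 : 0.64

Chlorine pattern (n=3): 0.4348304 : 0.41738208 : 0.13354464 : 0.01424288
Element Ex pattern (n=2): 0.35892081 : 0.48035838 : 0.16072081
Convolve the two distributions (both contribute in 2-u steps):
  M: 0.4348304×0.35892081 = 0.156070
  M+2: 0.4348304×0.48035838 + 0.41738208×0.35892081 = 0.358682
  M+4: 0.4348304×0.16072081 + 0.41738208×0.48035838 + 0.13354464×0.35892081 = 0.318311
  M+6: 0.41738208×0.16072081 + 0.13354464×0.48035838 + 0.01424288×0.35892081 = 0.136343
  M+8: 0.13354464×0.16072081 + 0.01424288×0.48035838 = 0.028305
  M+10: 0.01424288×0.16072081 = 0.002289
Scale to base peak (0.358682) = 100: 43.51 : 100.00 : 88.74 : 38.01 : 7.89 : 0.64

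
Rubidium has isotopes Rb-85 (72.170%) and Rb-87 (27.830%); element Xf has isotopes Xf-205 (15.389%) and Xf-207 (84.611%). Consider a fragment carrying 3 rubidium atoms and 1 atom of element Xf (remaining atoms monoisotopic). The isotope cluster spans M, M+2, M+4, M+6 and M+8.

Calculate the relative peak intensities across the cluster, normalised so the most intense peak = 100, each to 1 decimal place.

14.7 : 97.8 : 100.0 : 36.9 : 4.6

Rubidium pattern (n=3): 0.37589809 : 0.43485841 : 0.16768892 : 0.02155458
Element Xf pattern (n=1): 0.15389 : 0.84611
Convolve the two distributions (both contribute in 2-u steps):
  M: 0.37589809×0.15389 = 0.057847
  M+2: 0.37589809×0.84611 + 0.43485841×0.15389 = 0.384971
  M+4: 0.43485841×0.84611 + 0.16768892×0.15389 = 0.393744
  M+6: 0.16768892×0.84611 + 0.02155458×0.15389 = 0.145200
  M+8: 0.02155458×0.84611 = 0.018238
Scale to base peak (0.393744) = 100: 14.7 : 97.8 : 100.0 : 36.9 : 4.6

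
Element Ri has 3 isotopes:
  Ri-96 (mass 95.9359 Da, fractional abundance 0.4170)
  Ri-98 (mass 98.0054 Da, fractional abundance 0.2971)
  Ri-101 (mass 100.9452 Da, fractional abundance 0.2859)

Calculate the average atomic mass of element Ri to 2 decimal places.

Average mass = Σ (abundance × isotope mass) = 0.4170 × 95.9359 + 0.2971 × 98.0054 + 0.2859 × 100.9452
= 40.00527 + 29.11740 + 28.86023 = 97.98290 Da

97.98 Da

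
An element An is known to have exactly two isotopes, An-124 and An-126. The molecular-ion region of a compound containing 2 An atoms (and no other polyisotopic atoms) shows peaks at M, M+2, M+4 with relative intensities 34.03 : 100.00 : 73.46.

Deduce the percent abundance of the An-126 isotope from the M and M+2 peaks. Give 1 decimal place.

Let p = fractional abundance of An-124. I(M+2)/I(M) = [C(2,1)·p^1·(1−p)] / p^2 = 2·(1−p)/p = 100.00/34.03 = 2.9386
(1−p)/p = 2.9386/2 = 1.4693  ⇒  p = 1/(1 + 1.4693) = 0.4050
An-124: 40.5%, An-126: 59.5%.

59.5%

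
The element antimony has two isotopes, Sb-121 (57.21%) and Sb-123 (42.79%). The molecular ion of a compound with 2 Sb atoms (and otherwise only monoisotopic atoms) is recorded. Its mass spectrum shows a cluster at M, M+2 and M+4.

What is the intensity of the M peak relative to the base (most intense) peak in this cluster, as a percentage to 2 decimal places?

66.85%

Binomial terms of (0.5721 + 0.4279)^2: M 0.3273, M+2 0.4896, M+4 0.1831 → M+2 is the base peak.
P(M+2) = C(2,1) × 0.5721^1 × 0.4279^1 = 2 × 0.5721 × 0.4279 = 0.489603 (base)
P(M) = C(2,0) × 0.5721^2 × 0.4279^0 = 1 × 0.32729841 × 1.0000 = 0.327298
Relative intensity = 0.327298 / 0.489603 × 100 = 66.85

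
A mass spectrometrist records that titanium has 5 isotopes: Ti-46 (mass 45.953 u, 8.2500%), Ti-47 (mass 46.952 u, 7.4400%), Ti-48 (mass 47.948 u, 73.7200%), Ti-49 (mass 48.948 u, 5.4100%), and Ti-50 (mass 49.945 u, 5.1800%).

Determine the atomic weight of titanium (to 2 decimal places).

Average mass = Σ (abundance × isotope mass) = 0.082500 × 45.953 + 0.074400 × 46.952 + 0.737200 × 47.948 + 0.054100 × 48.948 + 0.051800 × 49.945
= 3.7911 + 3.4932 + 35.3473 + 2.6481 + 2.5872 = 47.8669 u

47.87 u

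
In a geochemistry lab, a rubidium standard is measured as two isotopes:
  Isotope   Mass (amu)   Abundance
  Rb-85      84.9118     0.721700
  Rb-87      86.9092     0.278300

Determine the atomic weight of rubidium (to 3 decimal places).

The abundance-weighted mean is 0.721700 × 84.9118 + 0.278300 × 86.9092
= 61.28085 + 24.18683 = 85.46768 amu

85.468 amu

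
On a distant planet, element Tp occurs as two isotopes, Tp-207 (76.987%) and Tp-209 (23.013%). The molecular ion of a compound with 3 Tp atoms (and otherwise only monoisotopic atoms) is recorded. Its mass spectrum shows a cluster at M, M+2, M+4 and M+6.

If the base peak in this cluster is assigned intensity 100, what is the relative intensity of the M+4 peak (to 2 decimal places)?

26.81

Binomial terms of (0.76987 + 0.23013)^3: M 0.4563, M+2 0.4092, M+4 0.1223, M+6 0.0122 → M is the base peak.
P(M) = C(3,0) × 0.76987^3 × 0.23013^0 = 1 × 0.45630181 × 1.0000 = 0.456302 (base)
P(M+4) = C(3,2) × 0.76987^1 × 0.23013^2 = 3 × 0.76987 × 0.05295982 = 0.122317
Relative intensity = 0.122317 / 0.456302 × 100 = 26.81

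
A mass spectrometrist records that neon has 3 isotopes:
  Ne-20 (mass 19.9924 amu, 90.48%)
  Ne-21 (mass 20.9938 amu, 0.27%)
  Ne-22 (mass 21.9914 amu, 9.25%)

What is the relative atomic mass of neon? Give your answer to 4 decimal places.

Average mass = Σ (abundance × isotope mass) = 0.9048 × 19.9924 + 0.0027 × 20.9938 + 0.0925 × 21.9914
= 18.08912 + 0.05668 + 2.03420 = 20.18000 amu

20.1800 amu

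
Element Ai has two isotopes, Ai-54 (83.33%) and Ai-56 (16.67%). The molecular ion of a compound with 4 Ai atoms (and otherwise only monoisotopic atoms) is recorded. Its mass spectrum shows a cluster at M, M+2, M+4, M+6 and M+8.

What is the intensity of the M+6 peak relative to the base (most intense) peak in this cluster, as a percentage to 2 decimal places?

Term probabilities: M 0.4822, M+2 0.3858, M+4 0.1158, M+6 0.0154, M+8 0.0008. Base peak = M.
P(M) = C(4,0) × 0.8333^4 × 0.1667^0 = 1 × 0.48217593 × 1.0000 = 0.482176 (base)
P(M+6) = C(4,3) × 0.8333^1 × 0.1667^3 = 4 × 0.8333 × 0.00463241 = 0.015441
Relative intensity = 0.015441 / 0.482176 × 100 = 3.20

3.20%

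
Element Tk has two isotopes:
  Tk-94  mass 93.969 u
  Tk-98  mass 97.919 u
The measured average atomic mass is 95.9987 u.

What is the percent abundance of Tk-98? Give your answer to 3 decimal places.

51.385%

With x = fraction of Tk-94 (so Tk-98 is 1 − x):
93.969·x + 97.919·(1 − x) = 95.9987
(93.969 − 97.919)·x = 95.9987 − 97.919
x = -1.9203 / -3.950 = 0.48615 → 48.615% Tk-94, 51.385% Tk-98.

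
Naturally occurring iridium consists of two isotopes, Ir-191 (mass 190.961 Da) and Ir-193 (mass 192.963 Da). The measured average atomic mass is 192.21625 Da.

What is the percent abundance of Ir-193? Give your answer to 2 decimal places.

With x = fraction of Ir-191 (so Ir-193 is 1 − x):
190.961·x + 192.963·(1 − x) = 192.21625
(190.961 − 192.963)·x = 192.21625 − 192.963
x = -0.74675 / -2.002 = 0.37300 → 37.30% Ir-191, 62.70% Ir-193.

62.70%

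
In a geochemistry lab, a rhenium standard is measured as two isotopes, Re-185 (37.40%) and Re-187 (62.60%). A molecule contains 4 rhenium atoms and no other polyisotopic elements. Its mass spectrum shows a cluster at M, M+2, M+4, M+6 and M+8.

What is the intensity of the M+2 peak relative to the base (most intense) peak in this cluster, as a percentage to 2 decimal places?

35.69%

Binomial terms of (0.3740 + 0.6260)^4: M 0.0196, M+2 0.1310, M+4 0.3289, M+6 0.3670, M+8 0.1536 → M+6 is the base peak.
P(M+6) = C(4,3) × 0.3740^1 × 0.6260^3 = 4 × 0.3740 × 0.24531438 = 0.366990 (base)
P(M+2) = C(4,1) × 0.3740^3 × 0.6260^1 = 4 × 0.05231362 × 0.6260 = 0.130993
Relative intensity = 0.130993 / 0.366990 × 100 = 35.69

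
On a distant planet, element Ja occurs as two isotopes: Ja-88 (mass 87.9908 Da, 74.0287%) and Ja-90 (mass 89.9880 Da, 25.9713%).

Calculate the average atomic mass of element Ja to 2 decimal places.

Average mass = Σ (abundance × isotope mass) = 0.740287 × 87.9908 + 0.259713 × 89.9880
= 65.13845 + 23.37105 = 88.50950 Da

88.51 Da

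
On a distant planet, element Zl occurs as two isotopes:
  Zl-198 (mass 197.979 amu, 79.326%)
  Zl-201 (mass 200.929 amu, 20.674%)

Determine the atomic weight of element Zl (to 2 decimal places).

Weight each isotope mass by its fractional abundance: 0.79326 × 197.979 + 0.20674 × 200.929
= 157.0488 + 41.5401 = 198.5889 amu

198.59 amu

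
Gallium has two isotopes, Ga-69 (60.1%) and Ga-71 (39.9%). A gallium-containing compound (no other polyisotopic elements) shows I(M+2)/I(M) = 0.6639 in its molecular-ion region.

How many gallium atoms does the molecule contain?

For n independent Ga atoms, I(M+2)/I(M) = n · (abundance Ga-71) / (abundance Ga-69) = n · 0.399/0.601.
n = 0.6639 × 0.601/0.399 = 1.00 ≈ 1

1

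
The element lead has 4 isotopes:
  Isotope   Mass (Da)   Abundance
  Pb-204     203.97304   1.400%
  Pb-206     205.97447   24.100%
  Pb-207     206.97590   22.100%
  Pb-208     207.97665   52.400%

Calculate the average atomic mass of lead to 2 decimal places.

207.22 Da

Weight each isotope mass by its fractional abundance: 0.01400 × 203.97304 + 0.24100 × 205.97447 + 0.22100 × 206.97590 + 0.52400 × 207.97665
= 2.855623 + 49.639847 + 45.741674 + 108.979765 = 207.216909 Da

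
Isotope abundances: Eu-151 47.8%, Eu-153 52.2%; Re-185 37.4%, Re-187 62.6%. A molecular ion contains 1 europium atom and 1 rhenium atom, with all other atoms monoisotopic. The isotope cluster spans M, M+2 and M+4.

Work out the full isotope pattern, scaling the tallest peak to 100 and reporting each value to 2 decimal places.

Europium pattern (n=1): 0.4780 : 0.5220
Rhenium pattern (n=1): 0.3740 : 0.6260
Convolve the two distributions (both contribute in 2-u steps):
  M: 0.4780×0.3740 = 0.178772
  M+2: 0.4780×0.6260 + 0.5220×0.3740 = 0.494456
  M+4: 0.5220×0.6260 = 0.326772
Scale to base peak (0.494456) = 100: 36.16 : 100.00 : 66.09

36.16 : 100.00 : 66.09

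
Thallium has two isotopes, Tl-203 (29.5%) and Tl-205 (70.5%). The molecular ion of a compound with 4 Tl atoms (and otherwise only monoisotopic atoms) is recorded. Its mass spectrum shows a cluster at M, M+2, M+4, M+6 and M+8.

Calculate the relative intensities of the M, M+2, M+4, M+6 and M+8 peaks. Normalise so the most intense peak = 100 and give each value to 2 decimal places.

Expanding (0.295 + 0.705)^4:
P(M) = 0.295^4 = 0.007573
P(M+2) = 4 × 0.295^3 × 0.705^1 = 0.072396
P(M+4) = 6 × 0.295^2 × 0.705^2 = 0.259522
P(M+6) = 4 × 0.295^1 × 0.705^3 = 0.413475
P(M+8) = 0.705^4 = 0.247034
The M+6 peak is largest (0.413475); scaling to 100 gives 1.83 : 17.51 : 62.77 : 100.00 : 59.75.

1.83 : 17.51 : 62.77 : 100.00 : 59.75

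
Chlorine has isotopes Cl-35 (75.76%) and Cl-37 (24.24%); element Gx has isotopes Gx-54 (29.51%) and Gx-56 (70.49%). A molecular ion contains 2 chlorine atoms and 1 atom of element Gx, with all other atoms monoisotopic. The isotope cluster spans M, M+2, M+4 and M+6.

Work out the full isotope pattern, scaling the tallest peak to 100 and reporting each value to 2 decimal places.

33.02 : 100.00 : 53.85 : 8.07

Chlorine pattern (n=2): 0.57395776 : 0.36728448 : 0.05875776
Element Gx pattern (n=1): 0.2951 : 0.7049
Convolve the two distributions (both contribute in 2-u steps):
  M: 0.57395776×0.2951 = 0.169375
  M+2: 0.57395776×0.7049 + 0.36728448×0.2951 = 0.512968
  M+4: 0.36728448×0.7049 + 0.05875776×0.2951 = 0.276238
  M+6: 0.05875776×0.7049 = 0.041418
Scale to base peak (0.512968) = 100: 33.02 : 100.00 : 53.85 : 8.07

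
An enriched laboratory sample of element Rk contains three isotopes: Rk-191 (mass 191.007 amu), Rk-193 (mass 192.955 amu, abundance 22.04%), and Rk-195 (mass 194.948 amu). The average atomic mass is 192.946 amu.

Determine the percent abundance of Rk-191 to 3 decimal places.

39.653%

The remaining 77.96% is split between Rk-191 (fraction x) and Rk-195 (fraction 0.7796 − x).
Substituting: 191.007x + 194.948(0.7796 − x) = 150.418718
(191.007 − 194.948)x = -1.5627428  ⇒  x = 0.39653, y = 0.38307
Rk-191: 39.653%, Rk-195: 38.307%.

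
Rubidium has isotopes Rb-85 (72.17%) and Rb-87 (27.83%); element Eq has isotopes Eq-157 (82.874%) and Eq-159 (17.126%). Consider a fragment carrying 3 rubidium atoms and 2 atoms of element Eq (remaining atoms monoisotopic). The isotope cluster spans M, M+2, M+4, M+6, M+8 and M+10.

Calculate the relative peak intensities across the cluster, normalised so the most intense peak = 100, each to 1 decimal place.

63.7 : 100.0 : 61.6 : 18.5 : 2.7 : 0.2

Rubidium pattern (n=3): 0.37589809 : 0.43485841 : 0.16768892 : 0.02155458
Element Eq pattern (n=2): 0.68680999 : 0.28386002 : 0.02932999
Convolve the two distributions (both contribute in 2-u steps):
  M: 0.37589809×0.68680999 = 0.258171
  M+2: 0.37589809×0.28386002 + 0.43485841×0.68680999 = 0.405368
  M+4: 0.37589809×0.02932999 + 0.43485841×0.28386002 + 0.16768892×0.68680999 = 0.249634
  M+6: 0.43485841×0.02932999 + 0.16768892×0.28386002 + 0.02155458×0.68680999 = 0.075158
  M+8: 0.16768892×0.02932999 + 0.02155458×0.28386002 = 0.011037
  M+10: 0.02155458×0.02932999 = 0.000632
Scale to base peak (0.405368) = 100: 63.7 : 100.0 : 61.6 : 18.5 : 2.7 : 0.2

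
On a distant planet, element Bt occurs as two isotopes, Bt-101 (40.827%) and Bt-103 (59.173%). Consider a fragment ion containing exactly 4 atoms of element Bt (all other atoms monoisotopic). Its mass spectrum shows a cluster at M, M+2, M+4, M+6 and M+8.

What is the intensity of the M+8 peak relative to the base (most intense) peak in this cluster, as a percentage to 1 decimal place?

Binomial terms of (0.40827 + 0.59173)^4: M 0.0278, M+2 0.1611, M+4 0.3502, M+6 0.3384, M+8 0.1226 → M+4 is the base peak.
P(M+4) = C(4,2) × 0.40827^2 × 0.59173^2 = 6 × 0.16668439 × 0.35014439 = 0.350182 (base)
P(M+8) = C(4,4) × 0.40827^0 × 0.59173^4 = 1 × 1.0000 × 0.1226011 = 0.122601
Relative intensity = 0.122601 / 0.350182 × 100 = 35.0

35.0%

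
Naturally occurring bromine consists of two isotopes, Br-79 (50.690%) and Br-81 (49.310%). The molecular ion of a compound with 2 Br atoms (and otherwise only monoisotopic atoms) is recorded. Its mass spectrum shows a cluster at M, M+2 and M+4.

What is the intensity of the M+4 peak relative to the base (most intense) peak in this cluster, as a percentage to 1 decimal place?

Binomial terms of (0.50690 + 0.49310)^2: M 0.2569, M+2 0.4999, M+4 0.2431 → M+2 is the base peak.
P(M+2) = C(2,1) × 0.50690^1 × 0.49310^1 = 2 × 0.5069 × 0.4931 = 0.499905 (base)
P(M+4) = C(2,2) × 0.50690^0 × 0.49310^2 = 1 × 1.0000 × 0.24314761 = 0.243148
Relative intensity = 0.243148 / 0.499905 × 100 = 48.6

48.6%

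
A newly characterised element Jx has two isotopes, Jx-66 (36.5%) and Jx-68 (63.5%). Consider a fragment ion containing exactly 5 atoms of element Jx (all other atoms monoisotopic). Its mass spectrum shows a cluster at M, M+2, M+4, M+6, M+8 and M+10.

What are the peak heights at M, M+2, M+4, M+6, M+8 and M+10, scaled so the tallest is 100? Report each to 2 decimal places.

1.90 : 16.52 : 57.48 : 100.00 : 86.99 : 30.27

Each Jx atom is independently Jx-66 (p = 0.365) or Jx-68 (q = 0.635); the cluster is the binomial expansion (p + q)^5.
P(M) = 0.365^5 = 0.006478
P(M+2) = 5 × 0.365^4 × 0.635^1 = 0.056353
P(M+4) = 10 × 0.365^3 × 0.635^2 = 0.196077
P(M+6) = 10 × 0.365^2 × 0.635^3 = 0.341120
P(M+8) = 5 × 0.365^1 × 0.635^4 = 0.296727
P(M+10) = 0.635^5 = 0.103245
The M+6 peak is largest (0.341120); scaling to 100 gives 1.90 : 16.52 : 57.48 : 100.00 : 86.99 : 30.27.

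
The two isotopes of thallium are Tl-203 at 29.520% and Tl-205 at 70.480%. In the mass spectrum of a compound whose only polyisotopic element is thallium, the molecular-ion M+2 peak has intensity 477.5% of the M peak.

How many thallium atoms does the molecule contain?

2

The M+2/M ratio from n Tl atoms is n · q/p = n · 0.70480/0.29520.
n = 4.775 × 0.29520/0.70480 = 2.00 ≈ 2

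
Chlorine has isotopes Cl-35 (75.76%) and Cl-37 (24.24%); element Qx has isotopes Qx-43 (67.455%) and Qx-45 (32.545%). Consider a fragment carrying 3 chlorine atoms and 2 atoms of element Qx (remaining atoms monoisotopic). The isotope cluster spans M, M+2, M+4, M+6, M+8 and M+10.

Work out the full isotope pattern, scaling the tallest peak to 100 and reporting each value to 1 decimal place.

52.0 : 100.0 : 76.2 : 28.7 : 5.4 : 0.4

Chlorine pattern (n=3): 0.4348304 : 0.41738208 : 0.13354464 : 0.01424288
Element Qx pattern (n=2): 0.4550177 : 0.4390646 : 0.1059177
Convolve the two distributions (both contribute in 2-u steps):
  M: 0.4348304×0.4550177 = 0.197856
  M+2: 0.4348304×0.4390646 + 0.41738208×0.4550177 = 0.380835
  M+4: 0.4348304×0.1059177 + 0.41738208×0.4390646 + 0.13354464×0.4550177 = 0.290079
  M+6: 0.41738208×0.1059177 + 0.13354464×0.4390646 + 0.01424288×0.4550177 = 0.109324
  M+8: 0.13354464×0.1059177 + 0.01424288×0.4390646 = 0.020398
  M+10: 0.01424288×0.1059177 = 0.001509
Scale to base peak (0.380835) = 100: 52.0 : 100.0 : 76.2 : 28.7 : 5.4 : 0.4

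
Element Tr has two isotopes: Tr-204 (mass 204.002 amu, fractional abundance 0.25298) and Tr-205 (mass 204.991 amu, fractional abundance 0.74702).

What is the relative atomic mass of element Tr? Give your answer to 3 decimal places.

The abundance-weighted mean is 0.25298 × 204.002 + 0.74702 × 204.991
= 51.6084 + 153.1324 = 204.7408 amu

204.741 amu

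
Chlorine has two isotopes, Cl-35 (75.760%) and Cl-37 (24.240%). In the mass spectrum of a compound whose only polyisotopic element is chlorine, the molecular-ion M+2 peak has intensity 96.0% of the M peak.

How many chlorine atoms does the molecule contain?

For n independent Cl atoms, I(M+2)/I(M) = n · (abundance Cl-37) / (abundance Cl-35) = n · 0.24240/0.75760.
n = 0.960 × 0.75760/0.24240 = 3.00 ≈ 3

3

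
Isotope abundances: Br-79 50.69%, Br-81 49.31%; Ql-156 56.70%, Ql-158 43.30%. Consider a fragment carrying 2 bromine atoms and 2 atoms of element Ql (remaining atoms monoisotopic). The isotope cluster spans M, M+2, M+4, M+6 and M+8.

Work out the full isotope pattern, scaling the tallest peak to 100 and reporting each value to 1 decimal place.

Bromine pattern (n=2): 0.25694761 : 0.49990478 : 0.24314761
Element Ql pattern (n=2): 0.321489 : 0.491022 : 0.187489
Convolve the two distributions (both contribute in 2-u steps):
  M: 0.25694761×0.321489 = 0.082606
  M+2: 0.25694761×0.491022 + 0.49990478×0.321489 = 0.286881
  M+4: 0.25694761×0.187489 + 0.49990478×0.491022 + 0.24314761×0.321489 = 0.371808
  M+6: 0.49990478×0.187489 + 0.24314761×0.491022 = 0.213117
  M+8: 0.24314761×0.187489 = 0.045588
Scale to base peak (0.371808) = 100: 22.2 : 77.2 : 100.0 : 57.3 : 12.3

22.2 : 77.2 : 100.0 : 57.3 : 12.3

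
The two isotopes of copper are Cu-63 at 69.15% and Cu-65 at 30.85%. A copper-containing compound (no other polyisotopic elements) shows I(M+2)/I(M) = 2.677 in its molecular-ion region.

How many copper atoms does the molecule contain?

With n Cu atoms, P(M+2)/P(M) = C(n,1)·p^(n−1)q / p^n = n·q/p = n · 0.3085/0.6915.
n = 2.677 × 0.6915/0.3085 = 6.00 ≈ 6

6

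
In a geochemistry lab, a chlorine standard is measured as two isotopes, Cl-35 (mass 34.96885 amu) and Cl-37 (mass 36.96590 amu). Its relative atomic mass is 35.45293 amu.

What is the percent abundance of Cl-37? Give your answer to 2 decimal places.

Writing the weighted mean with unknown fraction x of Cl-35:
34.96885·x + 36.96590·(1 − x) = 35.45293
(34.96885 − 36.96590)·x = 35.45293 − 36.96590
x = -1.51297 / -1.99705 = 0.75760 → 75.76% Cl-35, 24.24% Cl-37.

24.24%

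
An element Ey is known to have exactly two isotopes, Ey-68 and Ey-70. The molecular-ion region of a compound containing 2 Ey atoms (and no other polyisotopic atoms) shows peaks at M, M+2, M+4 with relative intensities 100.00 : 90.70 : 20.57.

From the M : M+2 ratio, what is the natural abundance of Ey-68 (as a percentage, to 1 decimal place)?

68.8%

Let p = fractional abundance of Ey-68. I(M+2)/I(M) = [C(2,1)·p^1·(1−p)] / p^2 = 2·(1−p)/p = 90.70/100.00 = 0.9070
(1−p)/p = 0.9070/2 = 0.4535  ⇒  p = 1/(1 + 0.4535) = 0.6880
Ey-68: 68.8%, Ey-70: 31.2%.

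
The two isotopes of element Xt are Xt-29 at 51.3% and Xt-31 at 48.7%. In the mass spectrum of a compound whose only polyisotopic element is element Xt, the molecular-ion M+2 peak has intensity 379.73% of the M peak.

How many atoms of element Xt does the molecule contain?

The M+2/M ratio from n Xt atoms is n · q/p = n · 0.487/0.513.
n = 3.7973 × 0.513/0.487 = 4.00 ≈ 4

4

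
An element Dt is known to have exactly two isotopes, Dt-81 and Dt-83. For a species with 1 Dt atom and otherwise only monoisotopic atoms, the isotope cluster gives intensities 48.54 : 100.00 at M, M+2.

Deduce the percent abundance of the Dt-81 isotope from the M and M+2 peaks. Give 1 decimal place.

32.7%

Write p for the Dt-81 fraction. I(M+2)/I(M) = [C(1,1)·p^0·(1−p)] / p^1 = 1·(1−p)/p = 100.00/48.54 = 2.0602
(1−p)/p = 2.0602/1 = 2.0602  ⇒  p = 1/(1 + 2.0602) = 0.3268
Dt-81: 32.7%, Dt-83: 67.3%.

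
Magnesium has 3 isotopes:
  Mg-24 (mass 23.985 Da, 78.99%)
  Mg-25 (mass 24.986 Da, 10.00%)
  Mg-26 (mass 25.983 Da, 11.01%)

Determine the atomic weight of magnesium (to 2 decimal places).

Ar = Σ fᵢ·mᵢ = 0.7899 × 23.985 + 0.1000 × 24.986 + 0.1101 × 25.983
= 18.9458 + 2.4986 + 2.8607 = 24.3051 Da

24.31 Da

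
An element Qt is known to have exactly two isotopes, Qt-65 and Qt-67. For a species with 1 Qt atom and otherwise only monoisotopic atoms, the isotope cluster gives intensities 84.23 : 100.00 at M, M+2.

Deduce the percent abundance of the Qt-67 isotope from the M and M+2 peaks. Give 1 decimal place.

Let p = fractional abundance of Qt-65. I(M+2)/I(M) = [C(1,1)·p^0·(1−p)] / p^1 = 1·(1−p)/p = 100.00/84.23 = 1.1872
(1−p)/p = 1.1872/1 = 1.1872  ⇒  p = 1/(1 + 1.1872) = 0.4572
Qt-65: 45.7%, Qt-67: 54.3%.

54.3%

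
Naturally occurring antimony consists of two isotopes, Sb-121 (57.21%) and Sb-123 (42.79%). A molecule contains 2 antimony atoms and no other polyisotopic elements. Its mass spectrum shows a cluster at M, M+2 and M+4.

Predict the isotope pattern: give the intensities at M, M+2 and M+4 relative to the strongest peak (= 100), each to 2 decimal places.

The 2 Sb atoms are independent, so intensities follow the terms of (0.5721 + 0.4279)^2.
P(M) = 0.5721^2 = 0.327298
P(M+2) = 2 × 0.5721^1 × 0.4279^1 = 0.489603
P(M+4) = 0.4279^2 = 0.183098
The M+2 peak is largest (0.489603); scaling to 100 gives 66.85 : 100.00 : 37.40.

66.85 : 100.00 : 37.40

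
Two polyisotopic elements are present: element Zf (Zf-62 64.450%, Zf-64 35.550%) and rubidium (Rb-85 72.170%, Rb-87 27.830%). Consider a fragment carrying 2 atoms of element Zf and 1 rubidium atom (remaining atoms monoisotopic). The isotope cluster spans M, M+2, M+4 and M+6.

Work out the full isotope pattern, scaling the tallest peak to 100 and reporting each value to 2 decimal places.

Element Zf pattern (n=2): 0.41538025 : 0.4582395 : 0.12638025
Rubidium pattern (n=1): 0.7217 : 0.2783
Convolve the two distributions (both contribute in 2-u steps):
  M: 0.41538025×0.7217 = 0.299780
  M+2: 0.41538025×0.2783 + 0.4582395×0.7217 = 0.446312
  M+4: 0.4582395×0.2783 + 0.12638025×0.7217 = 0.218737
  M+6: 0.12638025×0.2783 = 0.035172
Scale to base peak (0.446312) = 100: 67.17 : 100.00 : 49.01 : 7.88

67.17 : 100.00 : 49.01 : 7.88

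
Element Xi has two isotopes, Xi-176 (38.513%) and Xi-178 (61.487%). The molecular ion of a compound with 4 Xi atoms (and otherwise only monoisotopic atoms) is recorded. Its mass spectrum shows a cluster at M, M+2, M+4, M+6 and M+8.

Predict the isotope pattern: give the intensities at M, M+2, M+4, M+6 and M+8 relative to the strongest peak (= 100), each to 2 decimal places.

6.14 : 39.23 : 93.95 : 100.00 : 39.91

Each Xi atom is independently Xi-176 (p = 0.38513) or Xi-178 (q = 0.61487); the cluster is the binomial expansion (p + q)^4.
P(M) = 0.38513^4 = 0.022000
P(M+2) = 4 × 0.38513^3 × 0.61487^1 = 0.140496
P(M+4) = 6 × 0.38513^2 × 0.61487^2 = 0.336459
P(M+6) = 4 × 0.38513^1 × 0.61487^3 = 0.358111
P(M+8) = 0.61487^4 = 0.142933
The M+6 peak is largest (0.358111); scaling to 100 gives 6.14 : 39.23 : 93.95 : 100.00 : 39.91.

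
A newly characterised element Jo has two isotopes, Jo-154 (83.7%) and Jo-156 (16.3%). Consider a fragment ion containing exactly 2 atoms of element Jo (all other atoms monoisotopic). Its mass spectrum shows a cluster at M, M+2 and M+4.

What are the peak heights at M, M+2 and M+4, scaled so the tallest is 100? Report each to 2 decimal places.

100.00 : 38.95 : 3.79

Each Jo atom is independently Jo-154 (p = 0.837) or Jo-156 (q = 0.163); the cluster is the binomial expansion (p + q)^2.
P(M) = 0.837^2 = 0.700569
P(M+2) = 2 × 0.837^1 × 0.163^1 = 0.272862
P(M+4) = 0.163^2 = 0.026569
The M peak is largest (0.700569); scaling to 100 gives 100.00 : 38.95 : 3.79.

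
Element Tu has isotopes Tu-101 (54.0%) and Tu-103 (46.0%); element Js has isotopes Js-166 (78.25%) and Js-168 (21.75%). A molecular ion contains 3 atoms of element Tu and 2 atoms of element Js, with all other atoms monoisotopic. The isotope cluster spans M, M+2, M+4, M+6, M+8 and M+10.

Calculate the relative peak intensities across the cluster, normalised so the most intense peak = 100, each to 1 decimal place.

Element Tu pattern (n=3): 0.157464 : 0.402408 : 0.342792 : 0.097336
Element Js pattern (n=2): 0.61230625 : 0.3403875 : 0.04730625
Convolve the two distributions (both contribute in 2-u steps):
  M: 0.157464×0.61230625 = 0.096416
  M+2: 0.157464×0.3403875 + 0.402408×0.61230625 = 0.299996
  M+4: 0.157464×0.04730625 + 0.402408×0.3403875 + 0.342792×0.61230625 = 0.354317
  M+6: 0.402408×0.04730625 + 0.342792×0.3403875 + 0.097336×0.61230625 = 0.195318
  M+8: 0.342792×0.04730625 + 0.097336×0.3403875 = 0.049348
  M+10: 0.097336×0.04730625 = 0.004605
Scale to base peak (0.354317) = 100: 27.2 : 84.7 : 100.0 : 55.1 : 13.9 : 1.3

27.2 : 84.7 : 100.0 : 55.1 : 13.9 : 1.3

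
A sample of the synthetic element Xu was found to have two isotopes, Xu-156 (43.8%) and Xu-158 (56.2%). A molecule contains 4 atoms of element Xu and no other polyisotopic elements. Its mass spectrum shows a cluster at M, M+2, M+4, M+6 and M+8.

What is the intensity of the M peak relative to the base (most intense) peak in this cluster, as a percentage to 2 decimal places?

10.12%

(0.438 + 0.562)^4 gives M 0.0368, M+2 0.1889, M+4 0.3636, M+6 0.3110, M+8 0.0998; the largest is M+4.
P(M+4) = C(4,2) × 0.438^2 × 0.562^2 = 6 × 0.191844 × 0.315844 = 0.363557 (base)
P(M) = C(4,0) × 0.438^4 × 0.562^0 = 1 × 0.03680412 × 1.0000 = 0.036804
Relative intensity = 0.036804 / 0.363557 × 100 = 10.12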